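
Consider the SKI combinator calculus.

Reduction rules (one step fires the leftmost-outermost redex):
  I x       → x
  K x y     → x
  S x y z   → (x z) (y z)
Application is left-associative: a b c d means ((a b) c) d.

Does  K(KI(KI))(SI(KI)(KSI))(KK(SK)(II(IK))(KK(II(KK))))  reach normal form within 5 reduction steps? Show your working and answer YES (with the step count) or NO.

Answer: NO — after 5 steps the term is II(IK), not yet normal

Reduction:
  start: K(KI(KI))(SI(KI)(KSI))(KK(SK)(II(IK))(KK(II(KK))))
  →1  KI(KI)(KK(SK)(II(IK))(KK(II(KK))))
  →2  I(KK(SK)(II(IK))(KK(II(KK))))
  →3  KK(SK)(II(IK))(KK(II(KK)))
  →4  K(II(IK))(KK(II(KK)))
  →5  II(IK)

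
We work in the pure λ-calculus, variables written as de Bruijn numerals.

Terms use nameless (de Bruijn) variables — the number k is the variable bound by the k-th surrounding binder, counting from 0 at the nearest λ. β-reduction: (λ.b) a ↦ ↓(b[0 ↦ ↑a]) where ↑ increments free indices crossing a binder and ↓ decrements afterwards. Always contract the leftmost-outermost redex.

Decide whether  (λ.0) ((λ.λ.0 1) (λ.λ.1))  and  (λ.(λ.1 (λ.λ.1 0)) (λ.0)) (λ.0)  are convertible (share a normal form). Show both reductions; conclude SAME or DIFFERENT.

Answer: DIFFERENT — A ⇓ λ.0 (λ.λ.1), B ⇓ λ.λ.1 0

Working:
Term A:
  start: (λ.0) ((λ.λ.0 1) (λ.λ.1))
  →1  (λ.λ.0 1) (λ.λ.1)
  →2  λ.0 (λ.λ.1)

Term B:
  start: (λ.(λ.1 (λ.λ.1 0)) (λ.0)) (λ.0)
  →1  (λ.(λ.0) (λ.λ.1 0)) (λ.0)
  →2  (λ.0) (λ.λ.1 0)
  →3  λ.λ.1 0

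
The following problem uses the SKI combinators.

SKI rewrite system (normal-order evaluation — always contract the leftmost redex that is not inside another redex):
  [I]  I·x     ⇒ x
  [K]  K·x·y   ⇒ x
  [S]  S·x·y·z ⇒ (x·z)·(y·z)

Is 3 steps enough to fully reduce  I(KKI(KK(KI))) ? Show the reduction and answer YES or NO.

  start: I(KKI(KK(KI)))
  [1] KKI(KK(KI))
  [2] K(KK(KI))
  [3] KK

Answer: YES — reaches normal form KK in 3 ≤ 3 steps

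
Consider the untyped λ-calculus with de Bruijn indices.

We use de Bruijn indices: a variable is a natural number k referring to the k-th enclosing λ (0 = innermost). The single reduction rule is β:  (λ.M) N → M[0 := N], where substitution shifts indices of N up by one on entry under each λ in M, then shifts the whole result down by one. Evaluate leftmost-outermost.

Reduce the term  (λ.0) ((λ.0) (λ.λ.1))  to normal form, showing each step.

Answer: normal form = λ.λ.1  (in 2 steps)

Reduction:
  start: (λ.0) ((λ.0) (λ.λ.1))
  step 1: (λ.0) (λ.λ.1)
  step 2: λ.λ.1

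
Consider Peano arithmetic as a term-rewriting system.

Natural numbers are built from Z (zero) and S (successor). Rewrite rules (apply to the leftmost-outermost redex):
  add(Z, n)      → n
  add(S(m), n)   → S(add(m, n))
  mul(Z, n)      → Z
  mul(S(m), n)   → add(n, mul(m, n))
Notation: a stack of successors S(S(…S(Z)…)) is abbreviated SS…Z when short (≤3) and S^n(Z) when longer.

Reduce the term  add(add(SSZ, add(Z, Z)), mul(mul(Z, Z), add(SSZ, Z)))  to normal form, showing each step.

Answer: normal form = SSZ  (in 9 steps)

Working:
  start: add(add(SSZ, add(Z, Z)), mul(mul(Z, Z), add(SSZ, Z)))
  →1  add(S(add(SZ, add(Z, Z))), mul(mul(Z, Z), add(SSZ, Z)))
  →2  S(add(add(SZ, add(Z, Z)), mul(mul(Z, Z), add(SSZ, Z))))
  →3  S(add(S(add(Z, add(Z, Z))), mul(mul(Z, Z), add(SSZ, Z))))
  →4  S(S(add(add(Z, add(Z, Z)), mul(mul(Z, Z), add(SSZ, Z)))))
  →5  S(S(add(add(Z, Z), mul(mul(Z, Z), add(SSZ, Z)))))
  →6  S(S(add(Z, mul(mul(Z, Z), add(SSZ, Z)))))
  →7  S(S(mul(mul(Z, Z), add(SSZ, Z))))
  →8  S(S(mul(Z, add(SSZ, Z))))
  →9  SSZ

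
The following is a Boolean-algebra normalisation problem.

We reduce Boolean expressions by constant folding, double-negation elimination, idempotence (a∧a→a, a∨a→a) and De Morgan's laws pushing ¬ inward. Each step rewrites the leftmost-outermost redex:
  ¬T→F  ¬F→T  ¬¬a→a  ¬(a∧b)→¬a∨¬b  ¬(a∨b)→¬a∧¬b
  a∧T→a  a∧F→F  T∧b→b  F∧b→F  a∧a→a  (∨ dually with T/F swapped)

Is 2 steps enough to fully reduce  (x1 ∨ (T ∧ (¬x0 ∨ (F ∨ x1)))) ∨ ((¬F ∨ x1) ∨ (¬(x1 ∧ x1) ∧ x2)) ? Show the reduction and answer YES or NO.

Answer: NO — after 2 steps the term is (x1 ∨ (¬x0 ∨ x1)) ∨ ((¬F ∨ x1) ∨ (¬(x1 ∧ x1) ∧ x2)), not yet normal

Working:
  start: (x1 ∨ (T ∧ (¬x0 ∨ (F ∨ x1)))) ∨ ((¬F ∨ x1) ∨ (¬(x1 ∧ x1) ∧ x2))
  [1] (x1 ∨ (¬x0 ∨ (F ∨ x1))) ∨ ((¬F ∨ x1) ∨ (¬(x1 ∧ x1) ∧ x2))
  [2] (x1 ∨ (¬x0 ∨ x1)) ∨ ((¬F ∨ x1) ∨ (¬(x1 ∧ x1) ∧ x2))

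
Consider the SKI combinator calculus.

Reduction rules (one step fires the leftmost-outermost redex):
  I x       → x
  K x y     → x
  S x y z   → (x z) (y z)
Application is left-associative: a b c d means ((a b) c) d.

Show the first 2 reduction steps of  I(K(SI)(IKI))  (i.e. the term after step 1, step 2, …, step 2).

  start: I(K(SI)(IKI))
  [1] K(SI)(IKI)
  [2] SI

Answer: after 2 steps: SI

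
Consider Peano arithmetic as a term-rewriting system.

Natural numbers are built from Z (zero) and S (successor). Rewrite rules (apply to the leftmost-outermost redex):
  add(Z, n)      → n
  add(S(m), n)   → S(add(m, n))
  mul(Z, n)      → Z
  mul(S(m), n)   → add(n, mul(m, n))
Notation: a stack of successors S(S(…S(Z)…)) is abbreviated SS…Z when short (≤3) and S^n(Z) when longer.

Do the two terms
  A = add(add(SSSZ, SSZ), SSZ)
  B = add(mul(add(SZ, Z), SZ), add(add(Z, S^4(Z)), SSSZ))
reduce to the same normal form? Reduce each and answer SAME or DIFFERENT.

Answer: DIFFERENT — A ⇓ S^7(Z), B ⇓ S^8(Z)

Working:
Term A:
  start: add(add(SSSZ, SSZ), SSZ)
  [1] add(S(add(SSZ, SSZ)), SSZ)
  [2] S(add(add(SSZ, SSZ), SSZ))
  [3] S(add(S(add(SZ, SSZ)), SSZ))
  [4] S(S(add(add(SZ, SSZ), SSZ)))
  [5] S(S(add(S(add(Z, SSZ)), SSZ)))
  [6] S(S(S(add(add(Z, SSZ), SSZ))))
  [7] S(S(S(add(SSZ, SSZ))))
  [8] S(S(S(S(add(SZ, SSZ)))))
  [9] S(S(S(S(S(add(Z, SSZ))))))
  [10] S^7(Z)

Term B:
  start: add(mul(add(SZ, Z), SZ), add(add(Z, S^4(Z)), SSSZ))
  [1] add(mul(S(add(Z, Z)), SZ), add(add(Z, S^4(Z)), SSSZ))
  [2] add(add(SZ, mul(add(Z, Z), SZ)), add(add(Z, S^4(Z)), SSSZ))
  [3] add(S(add(Z, mul(add(Z, Z), SZ))), add(add(Z, S^4(Z)), SSSZ))
  [4] S(add(add(Z, mul(add(Z, Z), SZ)), add(add(Z, S^4(Z)), SSSZ)))
  [5] S(add(mul(add(Z, Z), SZ), add(add(Z, S^4(Z)), SSSZ)))
  [6] S(add(mul(Z, SZ), add(add(Z, S^4(Z)), SSSZ)))
  [7] S(add(Z, add(add(Z, S^4(Z)), SSSZ)))
  [8] S(add(add(Z, S^4(Z)), SSSZ))
  [9] S(add(S^4(Z), SSSZ))
  [10] S(S(add(SSSZ, SSSZ)))
  [11] S(S(S(add(SSZ, SSSZ))))
  [12] S(S(S(S(add(SZ, SSSZ)))))
  [13] S(S(S(S(S(add(Z, SSSZ))))))
  [14] S^8(Z)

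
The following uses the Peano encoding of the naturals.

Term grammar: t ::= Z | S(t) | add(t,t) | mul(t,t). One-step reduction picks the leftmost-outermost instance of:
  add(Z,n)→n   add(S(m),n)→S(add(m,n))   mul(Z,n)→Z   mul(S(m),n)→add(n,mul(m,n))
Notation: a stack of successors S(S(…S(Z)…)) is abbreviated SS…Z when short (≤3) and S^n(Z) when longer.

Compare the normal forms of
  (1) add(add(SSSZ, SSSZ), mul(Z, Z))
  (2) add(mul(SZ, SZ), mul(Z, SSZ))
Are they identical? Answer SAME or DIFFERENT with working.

Answer: DIFFERENT — A ⇓ S^6(Z), B ⇓ SZ

Reduction:
Term A:
  start: add(add(SSSZ, SSSZ), mul(Z, Z))
  →1  add(S(add(SSZ, SSSZ)), mul(Z, Z))
  →2  S(add(add(SSZ, SSSZ), mul(Z, Z)))
  →3  S(add(S(add(SZ, SSSZ)), mul(Z, Z)))
  →4  S(S(add(add(SZ, SSSZ), mul(Z, Z))))
  →5  S(S(add(S(add(Z, SSSZ)), mul(Z, Z))))
  →6  S(S(S(add(add(Z, SSSZ), mul(Z, Z)))))
  →7  S(S(S(add(SSSZ, mul(Z, Z)))))
  →8  S(S(S(S(add(SSZ, mul(Z, Z))))))
  →9  S(S(S(S(S(add(SZ, mul(Z, Z)))))))
  →10  S(S(S(S(S(S(add(Z, mul(Z, Z))))))))
  →11  S(S(S(S(S(S(mul(Z, Z)))))))
  →12  S^6(Z)

Term B:
  start: add(mul(SZ, SZ), mul(Z, SSZ))
  →1  add(add(SZ, mul(Z, SZ)), mul(Z, SSZ))
  →2  add(S(add(Z, mul(Z, SZ))), mul(Z, SSZ))
  →3  S(add(add(Z, mul(Z, SZ)), mul(Z, SSZ)))
  →4  S(add(mul(Z, SZ), mul(Z, SSZ)))
  →5  S(add(Z, mul(Z, SSZ)))
  →6  S(mul(Z, SSZ))
  →7  SZ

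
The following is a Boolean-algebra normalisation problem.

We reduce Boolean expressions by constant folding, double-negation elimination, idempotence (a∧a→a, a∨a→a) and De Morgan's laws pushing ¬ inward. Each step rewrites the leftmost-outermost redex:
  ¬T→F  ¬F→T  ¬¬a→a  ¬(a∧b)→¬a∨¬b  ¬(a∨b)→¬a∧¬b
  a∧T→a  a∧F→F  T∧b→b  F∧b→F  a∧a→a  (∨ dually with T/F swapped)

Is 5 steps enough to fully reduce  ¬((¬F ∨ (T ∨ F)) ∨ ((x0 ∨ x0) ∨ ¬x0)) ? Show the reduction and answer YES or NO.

Answer: YES — reaches normal form F in 5 ≤ 5 steps

Derivation:
  start: ¬((¬F ∨ (T ∨ F)) ∨ ((x0 ∨ x0) ∨ ¬x0))
  step 1: ¬(¬F ∨ (T ∨ F)) ∧ ¬((x0 ∨ x0) ∨ ¬x0)
  step 2: (¬¬F ∧ ¬(T ∨ F)) ∧ ¬((x0 ∨ x0) ∨ ¬x0)
  step 3: (F ∧ ¬(T ∨ F)) ∧ ¬((x0 ∨ x0) ∨ ¬x0)
  step 4: F ∧ ¬((x0 ∨ x0) ∨ ¬x0)
  step 5: F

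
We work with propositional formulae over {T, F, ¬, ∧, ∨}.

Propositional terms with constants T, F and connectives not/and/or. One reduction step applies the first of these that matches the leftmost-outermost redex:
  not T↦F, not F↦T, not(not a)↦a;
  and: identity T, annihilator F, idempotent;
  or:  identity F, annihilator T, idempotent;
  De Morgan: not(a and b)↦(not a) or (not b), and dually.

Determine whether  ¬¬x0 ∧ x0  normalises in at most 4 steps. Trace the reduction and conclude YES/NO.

  start: ¬¬x0 ∧ x0
  step 1: x0 ∧ x0
  step 2: x0

Answer: YES — reaches normal form x0 in 2 ≤ 4 steps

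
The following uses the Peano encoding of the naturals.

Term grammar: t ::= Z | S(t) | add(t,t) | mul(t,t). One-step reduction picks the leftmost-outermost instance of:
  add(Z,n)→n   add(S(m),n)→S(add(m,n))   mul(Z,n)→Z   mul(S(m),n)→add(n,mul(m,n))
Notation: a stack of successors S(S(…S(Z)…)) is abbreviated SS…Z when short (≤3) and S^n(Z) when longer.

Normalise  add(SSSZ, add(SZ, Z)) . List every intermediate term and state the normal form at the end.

Answer: normal form = S^4(Z)  (in 6 steps)

Derivation:
  start: add(SSSZ, add(SZ, Z))
  →1  S(add(SSZ, add(SZ, Z)))
  →2  S(S(add(SZ, add(SZ, Z))))
  →3  S(S(S(add(Z, add(SZ, Z)))))
  →4  S(S(S(add(SZ, Z))))
  →5  S(S(S(S(add(Z, Z)))))
  →6  S^4(Z)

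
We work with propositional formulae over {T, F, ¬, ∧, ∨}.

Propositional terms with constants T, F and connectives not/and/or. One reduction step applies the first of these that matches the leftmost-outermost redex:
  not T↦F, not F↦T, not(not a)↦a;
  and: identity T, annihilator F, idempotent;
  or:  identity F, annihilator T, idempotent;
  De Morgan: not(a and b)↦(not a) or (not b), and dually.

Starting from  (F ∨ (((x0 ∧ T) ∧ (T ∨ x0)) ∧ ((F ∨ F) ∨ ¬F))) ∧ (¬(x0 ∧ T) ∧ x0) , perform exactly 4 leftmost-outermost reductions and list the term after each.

  start: (F ∨ (((x0 ∧ T) ∧ (T ∨ x0)) ∧ ((F ∨ F) ∨ ¬F))) ∧ (¬(x0 ∧ T) ∧ x0)
  →1  (((x0 ∧ T) ∧ (T ∨ x0)) ∧ ((F ∨ F) ∨ ¬F)) ∧ (¬(x0 ∧ T) ∧ x0)
  →2  ((x0 ∧ (T ∨ x0)) ∧ ((F ∨ F) ∨ ¬F)) ∧ (¬(x0 ∧ T) ∧ x0)
  →3  ((x0 ∧ T) ∧ ((F ∨ F) ∨ ¬F)) ∧ (¬(x0 ∧ T) ∧ x0)
  →4  (x0 ∧ ((F ∨ F) ∨ ¬F)) ∧ (¬(x0 ∧ T) ∧ x0)

Answer: after 4 steps: (x0 ∧ ((F ∨ F) ∨ ¬F)) ∧ (¬(x0 ∧ T) ∧ x0)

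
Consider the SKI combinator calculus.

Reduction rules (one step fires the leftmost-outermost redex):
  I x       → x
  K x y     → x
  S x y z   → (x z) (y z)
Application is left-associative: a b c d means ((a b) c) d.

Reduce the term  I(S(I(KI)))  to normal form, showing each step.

  start: I(S(I(KI)))
  →1  S(I(KI))
  →2  S(KI)

Answer: normal form = S(KI)  (in 2 steps)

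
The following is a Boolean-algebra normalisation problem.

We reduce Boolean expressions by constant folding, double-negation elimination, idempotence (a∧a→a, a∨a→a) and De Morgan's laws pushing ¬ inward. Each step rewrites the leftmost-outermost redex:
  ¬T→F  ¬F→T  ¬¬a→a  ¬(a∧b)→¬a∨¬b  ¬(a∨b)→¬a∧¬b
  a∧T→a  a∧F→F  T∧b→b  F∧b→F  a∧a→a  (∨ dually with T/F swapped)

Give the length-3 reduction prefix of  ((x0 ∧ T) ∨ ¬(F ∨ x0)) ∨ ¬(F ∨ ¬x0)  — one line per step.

  start: ((x0 ∧ T) ∨ ¬(F ∨ x0)) ∨ ¬(F ∨ ¬x0)
  [1] (x0 ∨ ¬(F ∨ x0)) ∨ ¬(F ∨ ¬x0)
  [2] (x0 ∨ (¬F ∧ ¬x0)) ∨ ¬(F ∨ ¬x0)
  [3] (x0 ∨ (T ∧ ¬x0)) ∨ ¬(F ∨ ¬x0)

Answer: after 3 steps: (x0 ∨ (T ∧ ¬x0)) ∨ ¬(F ∨ ¬x0)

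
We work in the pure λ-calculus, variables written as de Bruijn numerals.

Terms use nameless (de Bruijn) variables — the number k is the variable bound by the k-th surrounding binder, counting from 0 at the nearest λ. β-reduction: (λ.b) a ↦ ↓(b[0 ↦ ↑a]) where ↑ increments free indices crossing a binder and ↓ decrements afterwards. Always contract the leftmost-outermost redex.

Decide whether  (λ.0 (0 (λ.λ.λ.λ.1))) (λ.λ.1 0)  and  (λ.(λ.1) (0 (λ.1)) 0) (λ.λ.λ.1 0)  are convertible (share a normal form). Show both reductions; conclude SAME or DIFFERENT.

Answer: DIFFERENT — A ⇓ λ.λ.λ.λ.1, B ⇓ λ.λ.1 0

Working:
Term A:
  start: (λ.0 (0 (λ.λ.λ.λ.1))) (λ.λ.1 0)
  →1  (λ.λ.1 0) ((λ.λ.1 0) (λ.λ.λ.λ.1))
  →2  λ.(λ.λ.1 0) (λ.λ.λ.λ.1) 0
  →3  λ.(λ.(λ.λ.λ.λ.1) 0) 0
  →4  λ.(λ.λ.λ.λ.1) 0
  →5  λ.λ.λ.λ.1

Term B:
  start: (λ.(λ.1) (0 (λ.1)) 0) (λ.λ.λ.1 0)
  →1  (λ.λ.λ.λ.1 0) ((λ.λ.λ.1 0) (λ.λ.λ.λ.1 0)) (λ.λ.λ.1 0)
  →2  (λ.λ.λ.1 0) (λ.λ.λ.1 0)
  →3  λ.λ.1 0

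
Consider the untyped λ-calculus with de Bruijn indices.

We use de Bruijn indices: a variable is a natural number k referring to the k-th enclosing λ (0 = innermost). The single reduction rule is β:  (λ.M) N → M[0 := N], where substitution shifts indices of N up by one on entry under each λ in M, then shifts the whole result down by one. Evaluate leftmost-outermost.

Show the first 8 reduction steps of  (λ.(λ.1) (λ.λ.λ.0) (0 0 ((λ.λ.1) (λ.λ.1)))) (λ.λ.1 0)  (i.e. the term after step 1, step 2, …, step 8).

  start: (λ.(λ.1) (λ.λ.λ.0) (0 0 ((λ.λ.1) (λ.λ.1)))) (λ.λ.1 0)
  [1] (λ.λ.λ.1 0) (λ.λ.λ.0) ((λ.λ.1 0) (λ.λ.1 0) ((λ.λ.1) (λ.λ.1)))
  [2] (λ.λ.1 0) ((λ.λ.1 0) (λ.λ.1 0) ((λ.λ.1) (λ.λ.1)))
  [3] λ.(λ.λ.1 0) (λ.λ.1 0) ((λ.λ.1) (λ.λ.1)) 0
  [4] λ.(λ.(λ.λ.1 0) 0) ((λ.λ.1) (λ.λ.1)) 0
  [5] λ.(λ.λ.1 0) ((λ.λ.1) (λ.λ.1)) 0
  [6] λ.(λ.(λ.λ.1) (λ.λ.1) 0) 0
  [7] λ.(λ.λ.1) (λ.λ.1) 0
  [8] λ.(λ.λ.λ.1) 0

Answer: after 8 steps: λ.(λ.λ.λ.1) 0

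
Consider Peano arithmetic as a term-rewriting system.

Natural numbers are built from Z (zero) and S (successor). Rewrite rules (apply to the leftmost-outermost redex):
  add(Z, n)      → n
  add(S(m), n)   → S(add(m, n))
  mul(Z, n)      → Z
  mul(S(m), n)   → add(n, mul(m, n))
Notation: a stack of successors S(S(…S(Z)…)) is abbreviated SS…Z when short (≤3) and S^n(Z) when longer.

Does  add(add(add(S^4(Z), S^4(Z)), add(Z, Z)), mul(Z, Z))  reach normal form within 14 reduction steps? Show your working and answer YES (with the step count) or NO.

Answer: NO — after 14 steps the term is S(S(S(S(add(S(add(SSSZ, add(Z, Z))), mul(Z, Z)))))), not yet normal

Derivation:
  start: add(add(add(S^4(Z), S^4(Z)), add(Z, Z)), mul(Z, Z))
  step 1: add(add(S(add(SSSZ, S^4(Z))), add(Z, Z)), mul(Z, Z))
  step 2: add(S(add(add(SSSZ, S^4(Z)), add(Z, Z))), mul(Z, Z))
  step 3: S(add(add(add(SSSZ, S^4(Z)), add(Z, Z)), mul(Z, Z)))
  step 4: S(add(add(S(add(SSZ, S^4(Z))), add(Z, Z)), mul(Z, Z)))
  step 5: S(add(S(add(add(SSZ, S^4(Z)), add(Z, Z))), mul(Z, Z)))
  step 6: S(S(add(add(add(SSZ, S^4(Z)), add(Z, Z)), mul(Z, Z))))
  step 7: S(S(add(add(S(add(SZ, S^4(Z))), add(Z, Z)), mul(Z, Z))))
  step 8: S(S(add(S(add(add(SZ, S^4(Z)), add(Z, Z))), mul(Z, Z))))
  step 9: S(S(S(add(add(add(SZ, S^4(Z)), add(Z, Z)), mul(Z, Z)))))
  step 10: S(S(S(add(add(S(add(Z, S^4(Z))), add(Z, Z)), mul(Z, Z)))))
  step 11: S(S(S(add(S(add(add(Z, S^4(Z)), add(Z, Z))), mul(Z, Z)))))
  step 12: S(S(S(S(add(add(add(Z, S^4(Z)), add(Z, Z)), mul(Z, Z))))))
  step 13: S(S(S(S(add(add(S^4(Z), add(Z, Z)), mul(Z, Z))))))
  step 14: S(S(S(S(add(S(add(SSSZ, add(Z, Z))), mul(Z, Z))))))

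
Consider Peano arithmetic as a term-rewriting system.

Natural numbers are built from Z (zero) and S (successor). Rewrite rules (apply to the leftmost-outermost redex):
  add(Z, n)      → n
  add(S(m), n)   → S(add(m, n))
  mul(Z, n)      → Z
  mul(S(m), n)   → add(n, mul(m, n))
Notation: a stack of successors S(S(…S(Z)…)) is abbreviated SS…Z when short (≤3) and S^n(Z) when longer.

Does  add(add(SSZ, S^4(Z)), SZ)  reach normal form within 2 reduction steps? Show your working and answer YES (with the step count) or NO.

Answer: NO — after 2 steps the term is S(add(add(SZ, S^4(Z)), SZ)), not yet normal

Derivation:
  start: add(add(SSZ, S^4(Z)), SZ)
  [1] add(S(add(SZ, S^4(Z))), SZ)
  [2] S(add(add(SZ, S^4(Z)), SZ))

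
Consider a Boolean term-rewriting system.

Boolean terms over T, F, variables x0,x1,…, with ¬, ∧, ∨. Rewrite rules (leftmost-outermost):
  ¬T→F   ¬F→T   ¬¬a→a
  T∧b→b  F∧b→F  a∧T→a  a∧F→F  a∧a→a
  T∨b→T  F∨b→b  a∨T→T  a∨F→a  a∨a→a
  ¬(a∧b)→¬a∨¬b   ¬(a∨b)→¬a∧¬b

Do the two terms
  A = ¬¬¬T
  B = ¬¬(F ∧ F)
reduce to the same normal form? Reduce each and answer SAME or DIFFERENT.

Answer: SAME — A ⇓ F, B ⇓ F

Reduction:
Term A:
  start: ¬¬¬T
  step 1: ¬T
  step 2: F

Term B:
  start: ¬¬(F ∧ F)
  step 1: F ∧ F
  step 2: F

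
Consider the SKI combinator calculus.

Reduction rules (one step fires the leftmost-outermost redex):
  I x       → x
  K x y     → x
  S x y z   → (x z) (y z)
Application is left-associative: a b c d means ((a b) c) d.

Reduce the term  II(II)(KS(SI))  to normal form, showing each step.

  start: II(II)(KS(SI))
  step 1: I(II)(KS(SI))
  step 2: II(KS(SI))
  step 3: I(KS(SI))
  step 4: KS(SI)
  step 5: S

Answer: normal form = S  (in 5 steps)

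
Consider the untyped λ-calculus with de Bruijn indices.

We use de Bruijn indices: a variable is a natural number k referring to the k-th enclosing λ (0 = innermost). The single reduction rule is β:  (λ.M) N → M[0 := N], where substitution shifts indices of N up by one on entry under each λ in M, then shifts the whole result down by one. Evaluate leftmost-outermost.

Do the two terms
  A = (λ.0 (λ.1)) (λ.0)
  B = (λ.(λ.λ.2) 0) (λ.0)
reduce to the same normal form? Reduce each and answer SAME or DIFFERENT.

Answer: SAME — A ⇓ λ.λ.0, B ⇓ λ.λ.0

Derivation:
Term A:
  start: (λ.0 (λ.1)) (λ.0)
  →1  (λ.0) (λ.λ.0)
  →2  λ.λ.0

Term B:
  start: (λ.(λ.λ.2) 0) (λ.0)
  →1  (λ.λ.λ.0) (λ.0)
  →2  λ.λ.0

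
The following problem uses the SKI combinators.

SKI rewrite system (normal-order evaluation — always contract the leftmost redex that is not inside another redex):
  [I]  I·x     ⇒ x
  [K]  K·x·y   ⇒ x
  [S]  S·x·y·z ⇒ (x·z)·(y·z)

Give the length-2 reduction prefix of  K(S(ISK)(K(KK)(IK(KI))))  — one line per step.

Answer: after 2 steps: K(S(SK)(KK))

Working:
  start: K(S(ISK)(K(KK)(IK(KI))))
  →1  K(S(SK)(K(KK)(IK(KI))))
  →2  K(S(SK)(KK))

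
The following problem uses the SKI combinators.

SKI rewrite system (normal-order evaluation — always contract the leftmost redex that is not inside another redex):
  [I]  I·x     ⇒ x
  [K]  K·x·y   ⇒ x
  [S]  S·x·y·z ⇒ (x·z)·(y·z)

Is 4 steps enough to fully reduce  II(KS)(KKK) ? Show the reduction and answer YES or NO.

  start: II(KS)(KKK)
  [1] I(KS)(KKK)
  [2] KS(KKK)
  [3] S

Answer: YES — reaches normal form S in 3 ≤ 4 steps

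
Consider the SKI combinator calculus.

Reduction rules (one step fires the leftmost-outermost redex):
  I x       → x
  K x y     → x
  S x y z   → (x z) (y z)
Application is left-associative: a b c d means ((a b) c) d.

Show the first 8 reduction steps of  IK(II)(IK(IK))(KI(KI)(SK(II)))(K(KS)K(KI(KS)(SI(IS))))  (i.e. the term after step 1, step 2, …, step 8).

  start: IK(II)(IK(IK))(KI(KI)(SK(II)))(K(KS)K(KI(KS)(SI(IS))))
  →1  K(II)(IK(IK))(KI(KI)(SK(II)))(K(KS)K(KI(KS)(SI(IS))))
  →2  II(KI(KI)(SK(II)))(K(KS)K(KI(KS)(SI(IS))))
  →3  I(KI(KI)(SK(II)))(K(KS)K(KI(KS)(SI(IS))))
  →4  KI(KI)(SK(II))(K(KS)K(KI(KS)(SI(IS))))
  →5  I(SK(II))(K(KS)K(KI(KS)(SI(IS))))
  →6  SK(II)(K(KS)K(KI(KS)(SI(IS))))
  →7  K(K(KS)K(KI(KS)(SI(IS))))(II(K(KS)K(KI(KS)(SI(IS)))))
  →8  K(KS)K(KI(KS)(SI(IS)))

Answer: after 8 steps: K(KS)K(KI(KS)(SI(IS)))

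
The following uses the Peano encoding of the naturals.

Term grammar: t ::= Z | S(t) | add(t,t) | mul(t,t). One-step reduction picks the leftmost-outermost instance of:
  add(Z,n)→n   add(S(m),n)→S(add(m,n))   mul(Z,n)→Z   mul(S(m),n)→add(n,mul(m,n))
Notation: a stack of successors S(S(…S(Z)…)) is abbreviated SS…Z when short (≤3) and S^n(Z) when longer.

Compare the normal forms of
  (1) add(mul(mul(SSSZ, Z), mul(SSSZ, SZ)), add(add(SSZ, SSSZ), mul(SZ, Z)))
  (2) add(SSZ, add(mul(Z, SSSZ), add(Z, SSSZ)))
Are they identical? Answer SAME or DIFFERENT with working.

Answer: SAME — A ⇓ S^5(Z), B ⇓ S^5(Z)

Working:
Term A:
  start: add(mul(mul(SSSZ, Z), mul(SSSZ, SZ)), add(add(SSZ, SSSZ), mul(SZ, Z)))
  →1  add(mul(add(Z, mul(SSZ, Z)), mul(SSSZ, SZ)), add(add(SSZ, SSSZ), mul(SZ, Z)))
  →2  add(mul(mul(SSZ, Z), mul(SSSZ, SZ)), add(add(SSZ, SSSZ), mul(SZ, Z)))
  →3  add(mul(add(Z, mul(SZ, Z)), mul(SSSZ, SZ)), add(add(SSZ, SSSZ), mul(SZ, Z)))
  →4  add(mul(mul(SZ, Z), mul(SSSZ, SZ)), add(add(SSZ, SSSZ), mul(SZ, Z)))
  →5  add(mul(add(Z, mul(Z, Z)), mul(SSSZ, SZ)), add(add(SSZ, SSSZ), mul(SZ, Z)))
  →6  add(mul(mul(Z, Z), mul(SSSZ, SZ)), add(add(SSZ, SSSZ), mul(SZ, Z)))
  →7  add(mul(Z, mul(SSSZ, SZ)), add(add(SSZ, SSSZ), mul(SZ, Z)))
  →8  add(Z, add(add(SSZ, SSSZ), mul(SZ, Z)))
  →9  add(add(SSZ, SSSZ), mul(SZ, Z))
  →10  add(S(add(SZ, SSSZ)), mul(SZ, Z))
  →11  S(add(add(SZ, SSSZ), mul(SZ, Z)))
  →12  S(add(S(add(Z, SSSZ)), mul(SZ, Z)))
  →13  S(S(add(add(Z, SSSZ), mul(SZ, Z))))
  →14  S(S(add(SSSZ, mul(SZ, Z))))
  →15  S(S(S(add(SSZ, mul(SZ, Z)))))
  →16  S(S(S(S(add(SZ, mul(SZ, Z))))))
  →17  S(S(S(S(S(add(Z, mul(SZ, Z)))))))
  →18  S(S(S(S(S(mul(SZ, Z))))))
  →19  S(S(S(S(S(add(Z, mul(Z, Z)))))))
  →20  S(S(S(S(S(mul(Z, Z))))))
  →21  S^5(Z)

Term B:
  start: add(SSZ, add(mul(Z, SSSZ), add(Z, SSSZ)))
  →1  S(add(SZ, add(mul(Z, SSSZ), add(Z, SSSZ))))
  →2  S(S(add(Z, add(mul(Z, SSSZ), add(Z, SSSZ)))))
  →3  S(S(add(mul(Z, SSSZ), add(Z, SSSZ))))
  →4  S(S(add(Z, add(Z, SSSZ))))
  →5  S(S(add(Z, SSSZ)))
  →6  S^5(Z)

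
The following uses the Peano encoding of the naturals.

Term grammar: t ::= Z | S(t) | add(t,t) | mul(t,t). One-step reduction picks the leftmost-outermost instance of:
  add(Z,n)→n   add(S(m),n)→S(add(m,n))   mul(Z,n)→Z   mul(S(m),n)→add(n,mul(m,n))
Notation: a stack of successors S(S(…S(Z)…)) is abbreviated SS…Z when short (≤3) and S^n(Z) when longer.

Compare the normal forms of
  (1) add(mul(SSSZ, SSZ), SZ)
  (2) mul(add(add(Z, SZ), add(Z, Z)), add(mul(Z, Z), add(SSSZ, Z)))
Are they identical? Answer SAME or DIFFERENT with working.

Term A:
  start: add(mul(SSSZ, SSZ), SZ)
  [1] add(add(SSZ, mul(SSZ, SSZ)), SZ)
  [2] add(S(add(SZ, mul(SSZ, SSZ))), SZ)
  [3] S(add(add(SZ, mul(SSZ, SSZ)), SZ))
  [4] S(add(S(add(Z, mul(SSZ, SSZ))), SZ))
  [5] S(S(add(add(Z, mul(SSZ, SSZ)), SZ)))
  [6] S(S(add(mul(SSZ, SSZ), SZ)))
  [7] S(S(add(add(SSZ, mul(SZ, SSZ)), SZ)))
  [8] S(S(add(S(add(SZ, mul(SZ, SSZ))), SZ)))
  [9] S(S(S(add(add(SZ, mul(SZ, SSZ)), SZ))))
  [10] S(S(S(add(S(add(Z, mul(SZ, SSZ))), SZ))))
  [11] S(S(S(S(add(add(Z, mul(SZ, SSZ)), SZ)))))
  [12] S(S(S(S(add(mul(SZ, SSZ), SZ)))))
  [13] S(S(S(S(add(add(SSZ, mul(Z, SSZ)), SZ)))))
  [14] S(S(S(S(add(S(add(SZ, mul(Z, SSZ))), SZ)))))
  [15] S(S(S(S(S(add(add(SZ, mul(Z, SSZ)), SZ))))))
  [16] S(S(S(S(S(add(S(add(Z, mul(Z, SSZ))), SZ))))))
  [17] S(S(S(S(S(S(add(add(Z, mul(Z, SSZ)), SZ)))))))
  [18] S(S(S(S(S(S(add(mul(Z, SSZ), SZ)))))))
  [19] S(S(S(S(S(S(add(Z, SZ)))))))
  [20] S^7(Z)

Term B:
  start: mul(add(add(Z, SZ), add(Z, Z)), add(mul(Z, Z), add(SSSZ, Z)))
  [1] mul(add(SZ, add(Z, Z)), add(mul(Z, Z), add(SSSZ, Z)))
  [2] mul(S(add(Z, add(Z, Z))), add(mul(Z, Z), add(SSSZ, Z)))
  [3] add(add(mul(Z, Z), add(SSSZ, Z)), mul(add(Z, add(Z, Z)), add(mul(Z, Z), add(SSSZ, Z))))
  [4] add(add(Z, add(SSSZ, Z)), mul(add(Z, add(Z, Z)), add(mul(Z, Z), add(SSSZ, Z))))
  [5] add(add(SSSZ, Z), mul(add(Z, add(Z, Z)), add(mul(Z, Z), add(SSSZ, Z))))
  [6] add(S(add(SSZ, Z)), mul(add(Z, add(Z, Z)), add(mul(Z, Z), add(SSSZ, Z))))
  [7] S(add(add(SSZ, Z), mul(add(Z, add(Z, Z)), add(mul(Z, Z), add(SSSZ, Z)))))
  [8] S(add(S(add(SZ, Z)), mul(add(Z, add(Z, Z)), add(mul(Z, Z), add(SSSZ, Z)))))
  [9] S(S(add(add(SZ, Z), mul(add(Z, add(Z, Z)), add(mul(Z, Z), add(SSSZ, Z))))))
  [10] S(S(add(S(add(Z, Z)), mul(add(Z, add(Z, Z)), add(mul(Z, Z), add(SSSZ, Z))))))
  [11] S(S(S(add(add(Z, Z), mul(add(Z, add(Z, Z)), add(mul(Z, Z), add(SSSZ, Z)))))))
  [12] S(S(S(add(Z, mul(add(Z, add(Z, Z)), add(mul(Z, Z), add(SSSZ, Z)))))))
  [13] S(S(S(mul(add(Z, add(Z, Z)), add(mul(Z, Z), add(SSSZ, Z))))))
  [14] S(S(S(mul(add(Z, Z), add(mul(Z, Z), add(SSSZ, Z))))))
  [15] S(S(S(mul(Z, add(mul(Z, Z), add(SSSZ, Z))))))
  [16] SSSZ

Answer: DIFFERENT — A ⇓ S^7(Z), B ⇓ SSSZ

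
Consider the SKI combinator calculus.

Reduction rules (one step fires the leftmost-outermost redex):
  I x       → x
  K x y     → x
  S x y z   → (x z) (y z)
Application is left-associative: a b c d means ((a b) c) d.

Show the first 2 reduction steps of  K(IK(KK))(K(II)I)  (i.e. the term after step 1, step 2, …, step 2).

Answer: after 2 steps: K(KK)

Reduction:
  start: K(IK(KK))(K(II)I)
  [1] IK(KK)
  [2] K(KK)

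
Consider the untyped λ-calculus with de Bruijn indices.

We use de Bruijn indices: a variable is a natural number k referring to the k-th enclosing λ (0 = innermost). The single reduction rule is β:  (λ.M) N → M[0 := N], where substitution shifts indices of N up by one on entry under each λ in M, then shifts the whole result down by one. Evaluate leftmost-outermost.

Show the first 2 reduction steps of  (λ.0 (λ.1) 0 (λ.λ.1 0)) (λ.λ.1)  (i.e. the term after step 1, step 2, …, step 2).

  start: (λ.0 (λ.1) 0 (λ.λ.1 0)) (λ.λ.1)
  step 1: (λ.λ.1) (λ.λ.λ.1) (λ.λ.1) (λ.λ.1 0)
  step 2: (λ.λ.λ.λ.1) (λ.λ.1) (λ.λ.1 0)

Answer: after 2 steps: (λ.λ.λ.λ.1) (λ.λ.1) (λ.λ.1 0)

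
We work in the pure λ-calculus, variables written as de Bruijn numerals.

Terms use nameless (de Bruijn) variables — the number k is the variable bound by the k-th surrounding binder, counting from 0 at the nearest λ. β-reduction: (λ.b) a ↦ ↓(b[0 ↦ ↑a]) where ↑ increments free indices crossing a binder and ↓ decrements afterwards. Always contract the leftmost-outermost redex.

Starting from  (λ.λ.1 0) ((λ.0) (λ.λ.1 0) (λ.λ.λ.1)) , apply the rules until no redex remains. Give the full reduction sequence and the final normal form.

Answer: normal form = λ.λ.λ.1  (in 5 steps)

Derivation:
  start: (λ.λ.1 0) ((λ.0) (λ.λ.1 0) (λ.λ.λ.1))
  →1  λ.(λ.0) (λ.λ.1 0) (λ.λ.λ.1) 0
  →2  λ.(λ.λ.1 0) (λ.λ.λ.1) 0
  →3  λ.(λ.(λ.λ.λ.1) 0) 0
  →4  λ.(λ.λ.λ.1) 0
  →5  λ.λ.λ.1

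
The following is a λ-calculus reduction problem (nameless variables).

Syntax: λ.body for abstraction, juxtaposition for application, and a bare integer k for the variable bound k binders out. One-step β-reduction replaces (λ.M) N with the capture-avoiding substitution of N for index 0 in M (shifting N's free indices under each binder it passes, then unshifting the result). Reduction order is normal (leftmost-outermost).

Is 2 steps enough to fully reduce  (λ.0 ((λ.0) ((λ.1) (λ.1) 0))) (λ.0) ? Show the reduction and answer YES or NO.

  start: (λ.0 ((λ.0) ((λ.1) (λ.1) 0))) (λ.0)
  →1  (λ.0) ((λ.0) ((λ.λ.0) (λ.λ.0) (λ.0)))
  →2  (λ.0) ((λ.λ.0) (λ.λ.0) (λ.0))

Answer: NO — after 2 steps the term is (λ.0) ((λ.λ.0) (λ.λ.0) (λ.0)), not yet normal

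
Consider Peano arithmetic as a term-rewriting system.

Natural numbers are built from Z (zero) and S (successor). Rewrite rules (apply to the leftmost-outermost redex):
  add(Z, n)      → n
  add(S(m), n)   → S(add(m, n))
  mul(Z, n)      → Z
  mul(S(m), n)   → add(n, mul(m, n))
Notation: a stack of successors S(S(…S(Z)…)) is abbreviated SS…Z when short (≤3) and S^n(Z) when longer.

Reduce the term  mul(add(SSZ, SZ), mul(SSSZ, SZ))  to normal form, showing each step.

  start: mul(add(SSZ, SZ), mul(SSSZ, SZ))
  →1  mul(S(add(SZ, SZ)), mul(SSSZ, SZ))
  →2  add(mul(SSSZ, SZ), mul(add(SZ, SZ), mul(SSSZ, SZ)))
  →3  add(add(SZ, mul(SSZ, SZ)), mul(add(SZ, SZ), mul(SSSZ, SZ)))
  →4  add(S(add(Z, mul(SSZ, SZ))), mul(add(SZ, SZ), mul(SSSZ, SZ)))
  →5  S(add(add(Z, mul(SSZ, SZ)), mul(add(SZ, SZ), mul(SSSZ, SZ))))
  →6  S(add(mul(SSZ, SZ), mul(add(SZ, SZ), mul(SSSZ, SZ))))
  →7  S(add(add(SZ, mul(SZ, SZ)), mul(add(SZ, SZ), mul(SSSZ, SZ))))
  →8  S(add(S(add(Z, mul(SZ, SZ))), mul(add(SZ, SZ), mul(SSSZ, SZ))))
  →9  S(S(add(add(Z, mul(SZ, SZ)), mul(add(SZ, SZ), mul(SSSZ, SZ)))))
  →10  S(S(add(mul(SZ, SZ), mul(add(SZ, SZ), mul(SSSZ, SZ)))))
  →11  S(S(add(add(SZ, mul(Z, SZ)), mul(add(SZ, SZ), mul(SSSZ, SZ)))))
  →12  S(S(add(S(add(Z, mul(Z, SZ))), mul(add(SZ, SZ), mul(SSSZ, SZ)))))
  →13  S(S(S(add(add(Z, mul(Z, SZ)), mul(add(SZ, SZ), mul(SSSZ, SZ))))))
  →14  S(S(S(add(mul(Z, SZ), mul(add(SZ, SZ), mul(SSSZ, SZ))))))
  →15  S(S(S(add(Z, mul(add(SZ, SZ), mul(SSSZ, SZ))))))
  →16  S(S(S(mul(add(SZ, SZ), mul(SSSZ, SZ)))))
  →17  S(S(S(mul(S(add(Z, SZ)), mul(SSSZ, SZ)))))
  →18  S(S(S(add(mul(SSSZ, SZ), mul(add(Z, SZ), mul(SSSZ, SZ))))))
  →19  S(S(S(add(add(SZ, mul(SSZ, SZ)), mul(add(Z, SZ), mul(SSSZ, SZ))))))
  →20  S(S(S(add(S(add(Z, mul(SSZ, SZ))), mul(add(Z, SZ), mul(SSSZ, SZ))))))
  →21  S(S(S(S(add(add(Z, mul(SSZ, SZ)), mul(add(Z, SZ), mul(SSSZ, SZ)))))))
  →22  S(S(S(S(add(mul(SSZ, SZ), mul(add(Z, SZ), mul(SSSZ, SZ)))))))
  →23  S(S(S(S(add(add(SZ, mul(SZ, SZ)), mul(add(Z, SZ), mul(SSSZ, SZ)))))))
  →24  S(S(S(S(add(S(add(Z, mul(SZ, SZ))), mul(add(Z, SZ), mul(SSSZ, SZ)))))))
  →25  S(S(S(S(S(add(add(Z, mul(SZ, SZ)), mul(add(Z, SZ), mul(SSSZ, SZ))))))))
  →26  S(S(S(S(S(add(mul(SZ, SZ), mul(add(Z, SZ), mul(SSSZ, SZ))))))))
  →27  S(S(S(S(S(add(add(SZ, mul(Z, SZ)), mul(add(Z, SZ), mul(SSSZ, SZ))))))))
  →28  S(S(S(S(S(add(S(add(Z, mul(Z, SZ))), mul(add(Z, SZ), mul(SSSZ, SZ))))))))
  →29  S(S(S(S(S(S(add(add(Z, mul(Z, SZ)), mul(add(Z, SZ), mul(SSSZ, SZ)))))))))
  →30  S(S(S(S(S(S(add(mul(Z, SZ), mul(add(Z, SZ), mul(SSSZ, SZ)))))))))
  →31  S(S(S(S(S(S(add(Z, mul(add(Z, SZ), mul(SSSZ, SZ)))))))))
  →32  S(S(S(S(S(S(mul(add(Z, SZ), mul(SSSZ, SZ))))))))
  →33  S(S(S(S(S(S(mul(SZ, mul(SSSZ, SZ))))))))
  →34  S(S(S(S(S(S(add(mul(SSSZ, SZ), mul(Z, mul(SSSZ, SZ)))))))))
  →35  S(S(S(S(S(S(add(add(SZ, mul(SSZ, SZ)), mul(Z, mul(SSSZ, SZ)))))))))
  →36  S(S(S(S(S(S(add(S(add(Z, mul(SSZ, SZ))), mul(Z, mul(SSSZ, SZ)))))))))
  →37  S(S(S(S(S(S(S(add(add(Z, mul(SSZ, SZ)), mul(Z, mul(SSSZ, SZ))))))))))
  →38  S(S(S(S(S(S(S(add(mul(SSZ, SZ), mul(Z, mul(SSSZ, SZ))))))))))
  →39  S(S(S(S(S(S(S(add(add(SZ, mul(SZ, SZ)), mul(Z, mul(SSSZ, SZ))))))))))
  →40  S(S(S(S(S(S(S(add(S(add(Z, mul(SZ, SZ))), mul(Z, mul(SSSZ, SZ))))))))))
  →41  S(S(S(S(S(S(S(S(add(add(Z, mul(SZ, SZ)), mul(Z, mul(SSSZ, SZ)))))))))))
  →42  S(S(S(S(S(S(S(S(add(mul(SZ, SZ), mul(Z, mul(SSSZ, SZ)))))))))))
  →43  S(S(S(S(S(S(S(S(add(add(SZ, mul(Z, SZ)), mul(Z, mul(SSSZ, SZ)))))))))))
  →44  S(S(S(S(S(S(S(S(add(S(add(Z, mul(Z, SZ))), mul(Z, mul(SSSZ, SZ)))))))))))
  →45  S(S(S(S(S(S(S(S(S(add(add(Z, mul(Z, SZ)), mul(Z, mul(SSSZ, SZ))))))))))))
  →46  S(S(S(S(S(S(S(S(S(add(mul(Z, SZ), mul(Z, mul(SSSZ, SZ))))))))))))
  →47  S(S(S(S(S(S(S(S(S(add(Z, mul(Z, mul(SSSZ, SZ))))))))))))
  →48  S(S(S(S(S(S(S(S(S(mul(Z, mul(SSSZ, SZ)))))))))))
  →49  S^9(Z)

Answer: normal form = S^9(Z)  (in 49 steps)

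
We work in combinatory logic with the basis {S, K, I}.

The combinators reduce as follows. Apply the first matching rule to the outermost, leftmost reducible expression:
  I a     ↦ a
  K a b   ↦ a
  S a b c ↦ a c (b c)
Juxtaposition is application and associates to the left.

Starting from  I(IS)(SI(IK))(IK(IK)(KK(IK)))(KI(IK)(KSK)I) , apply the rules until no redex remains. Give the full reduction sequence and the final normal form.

Answer: normal form = SI  (in 17 steps)

Reduction:
  start: I(IS)(SI(IK))(IK(IK)(KK(IK)))(KI(IK)(KSK)I)
  [1] IS(SI(IK))(IK(IK)(KK(IK)))(KI(IK)(KSK)I)
  [2] S(SI(IK))(IK(IK)(KK(IK)))(KI(IK)(KSK)I)
  [3] SI(IK)(KI(IK)(KSK)I)(IK(IK)(KK(IK))(KI(IK)(KSK)I))
  [4] I(KI(IK)(KSK)I)(IK(KI(IK)(KSK)I))(IK(IK)(KK(IK))(KI(IK)(KSK)I))
  [5] KI(IK)(KSK)I(IK(KI(IK)(KSK)I))(IK(IK)(KK(IK))(KI(IK)(KSK)I))
  [6] I(KSK)I(IK(KI(IK)(KSK)I))(IK(IK)(KK(IK))(KI(IK)(KSK)I))
  [7] KSKI(IK(KI(IK)(KSK)I))(IK(IK)(KK(IK))(KI(IK)(KSK)I))
  [8] SI(IK(KI(IK)(KSK)I))(IK(IK)(KK(IK))(KI(IK)(KSK)I))
  [9] I(IK(IK)(KK(IK))(KI(IK)(KSK)I))(IK(KI(IK)(KSK)I)(IK(IK)(KK(IK))(KI(IK)(KSK)I)))
  [10] IK(IK)(KK(IK))(KI(IK)(KSK)I)(IK(KI(IK)(KSK)I)(IK(IK)(KK(IK))(KI(IK)(KSK)I)))
  [11] K(IK)(KK(IK))(KI(IK)(KSK)I)(IK(KI(IK)(KSK)I)(IK(IK)(KK(IK))(KI(IK)(KSK)I)))
  [12] IK(KI(IK)(KSK)I)(IK(KI(IK)(KSK)I)(IK(IK)(KK(IK))(KI(IK)(KSK)I)))
  [13] K(KI(IK)(KSK)I)(IK(KI(IK)(KSK)I)(IK(IK)(KK(IK))(KI(IK)(KSK)I)))
  [14] KI(IK)(KSK)I
  [15] I(KSK)I
  [16] KSKI
  [17] SI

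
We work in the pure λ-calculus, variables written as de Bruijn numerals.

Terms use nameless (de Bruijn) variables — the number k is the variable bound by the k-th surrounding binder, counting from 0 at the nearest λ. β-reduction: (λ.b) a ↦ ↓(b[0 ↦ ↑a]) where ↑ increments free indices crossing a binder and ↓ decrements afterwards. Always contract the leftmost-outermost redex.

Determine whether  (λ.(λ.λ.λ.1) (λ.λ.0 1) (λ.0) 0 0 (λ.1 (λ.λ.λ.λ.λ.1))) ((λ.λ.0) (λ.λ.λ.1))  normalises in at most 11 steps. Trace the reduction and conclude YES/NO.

Answer: YES — reaches normal form λ.λ.λ.λ.λ.λ.1 in 9 ≤ 11 steps

Reduction:
  start: (λ.(λ.λ.λ.1) (λ.λ.0 1) (λ.0) 0 0 (λ.1 (λ.λ.λ.λ.λ.1))) ((λ.λ.0) (λ.λ.λ.1))
  →1  (λ.λ.λ.1) (λ.λ.0 1) (λ.0) ((λ.λ.0) (λ.λ.λ.1)) ((λ.λ.0) (λ.λ.λ.1)) (λ.(λ.λ.0) (λ.λ.λ.1) (λ.λ.λ.λ.λ.1))
  →2  (λ.λ.1) (λ.0) ((λ.λ.0) (λ.λ.λ.1)) ((λ.λ.0) (λ.λ.λ.1)) (λ.(λ.λ.0) (λ.λ.λ.1) (λ.λ.λ.λ.λ.1))
  →3  (λ.λ.0) ((λ.λ.0) (λ.λ.λ.1)) ((λ.λ.0) (λ.λ.λ.1)) (λ.(λ.λ.0) (λ.λ.λ.1) (λ.λ.λ.λ.λ.1))
  →4  (λ.0) ((λ.λ.0) (λ.λ.λ.1)) (λ.(λ.λ.0) (λ.λ.λ.1) (λ.λ.λ.λ.λ.1))
  →5  (λ.λ.0) (λ.λ.λ.1) (λ.(λ.λ.0) (λ.λ.λ.1) (λ.λ.λ.λ.λ.1))
  →6  (λ.0) (λ.(λ.λ.0) (λ.λ.λ.1) (λ.λ.λ.λ.λ.1))
  →7  λ.(λ.λ.0) (λ.λ.λ.1) (λ.λ.λ.λ.λ.1)
  →8  λ.(λ.0) (λ.λ.λ.λ.λ.1)
  →9  λ.λ.λ.λ.λ.λ.1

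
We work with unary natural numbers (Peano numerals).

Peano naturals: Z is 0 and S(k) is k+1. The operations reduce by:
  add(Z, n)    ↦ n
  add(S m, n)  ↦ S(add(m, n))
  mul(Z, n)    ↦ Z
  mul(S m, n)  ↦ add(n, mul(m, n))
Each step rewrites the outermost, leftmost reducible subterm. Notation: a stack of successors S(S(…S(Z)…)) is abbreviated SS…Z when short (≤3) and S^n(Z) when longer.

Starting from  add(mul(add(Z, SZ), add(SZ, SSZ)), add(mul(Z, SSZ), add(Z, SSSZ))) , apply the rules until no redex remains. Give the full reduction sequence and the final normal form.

Answer: normal form = S^6(Z)  (in 16 steps)

Derivation:
  start: add(mul(add(Z, SZ), add(SZ, SSZ)), add(mul(Z, SSZ), add(Z, SSSZ)))
  [1] add(mul(SZ, add(SZ, SSZ)), add(mul(Z, SSZ), add(Z, SSSZ)))
  [2] add(add(add(SZ, SSZ), mul(Z, add(SZ, SSZ))), add(mul(Z, SSZ), add(Z, SSSZ)))
  [3] add(add(S(add(Z, SSZ)), mul(Z, add(SZ, SSZ))), add(mul(Z, SSZ), add(Z, SSSZ)))
  [4] add(S(add(add(Z, SSZ), mul(Z, add(SZ, SSZ)))), add(mul(Z, SSZ), add(Z, SSSZ)))
  [5] S(add(add(add(Z, SSZ), mul(Z, add(SZ, SSZ))), add(mul(Z, SSZ), add(Z, SSSZ))))
  [6] S(add(add(SSZ, mul(Z, add(SZ, SSZ))), add(mul(Z, SSZ), add(Z, SSSZ))))
  [7] S(add(S(add(SZ, mul(Z, add(SZ, SSZ)))), add(mul(Z, SSZ), add(Z, SSSZ))))
  [8] S(S(add(add(SZ, mul(Z, add(SZ, SSZ))), add(mul(Z, SSZ), add(Z, SSSZ)))))
  [9] S(S(add(S(add(Z, mul(Z, add(SZ, SSZ)))), add(mul(Z, SSZ), add(Z, SSSZ)))))
  [10] S(S(S(add(add(Z, mul(Z, add(SZ, SSZ))), add(mul(Z, SSZ), add(Z, SSSZ))))))
  [11] S(S(S(add(mul(Z, add(SZ, SSZ)), add(mul(Z, SSZ), add(Z, SSSZ))))))
  [12] S(S(S(add(Z, add(mul(Z, SSZ), add(Z, SSSZ))))))
  [13] S(S(S(add(mul(Z, SSZ), add(Z, SSSZ)))))
  [14] S(S(S(add(Z, add(Z, SSSZ)))))
  [15] S(S(S(add(Z, SSSZ))))
  [16] S^6(Z)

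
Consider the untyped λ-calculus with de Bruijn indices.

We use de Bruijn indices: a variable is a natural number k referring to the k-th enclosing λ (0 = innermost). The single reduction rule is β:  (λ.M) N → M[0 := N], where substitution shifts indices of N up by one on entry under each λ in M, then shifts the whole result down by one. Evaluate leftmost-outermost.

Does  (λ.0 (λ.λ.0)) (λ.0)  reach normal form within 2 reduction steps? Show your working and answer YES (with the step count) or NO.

  start: (λ.0 (λ.λ.0)) (λ.0)
  →1  (λ.0) (λ.λ.0)
  →2  λ.λ.0

Answer: YES — reaches normal form λ.λ.0 in 2 ≤ 2 steps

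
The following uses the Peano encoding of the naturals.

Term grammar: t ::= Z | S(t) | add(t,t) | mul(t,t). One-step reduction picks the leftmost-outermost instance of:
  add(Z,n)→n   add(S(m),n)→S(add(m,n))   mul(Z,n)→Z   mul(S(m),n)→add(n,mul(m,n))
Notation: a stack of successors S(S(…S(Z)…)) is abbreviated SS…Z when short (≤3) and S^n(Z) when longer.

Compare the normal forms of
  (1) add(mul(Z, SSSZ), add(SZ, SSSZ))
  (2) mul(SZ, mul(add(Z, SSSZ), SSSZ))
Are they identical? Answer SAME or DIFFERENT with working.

Answer: DIFFERENT — A ⇓ S^4(Z), B ⇓ S^9(Z)

Working:
Term A:
  start: add(mul(Z, SSSZ), add(SZ, SSSZ))
  [1] add(Z, add(SZ, SSSZ))
  [2] add(SZ, SSSZ)
  [3] S(add(Z, SSSZ))
  [4] S^4(Z)

Term B:
  start: mul(SZ, mul(add(Z, SSSZ), SSSZ))
  [1] add(mul(add(Z, SSSZ), SSSZ), mul(Z, mul(add(Z, SSSZ), SSSZ)))
  [2] add(mul(SSSZ, SSSZ), mul(Z, mul(add(Z, SSSZ), SSSZ)))
  [3] add(add(SSSZ, mul(SSZ, SSSZ)), mul(Z, mul(add(Z, SSSZ), SSSZ)))
  [4] add(S(add(SSZ, mul(SSZ, SSSZ))), mul(Z, mul(add(Z, SSSZ), SSSZ)))
  [5] S(add(add(SSZ, mul(SSZ, SSSZ)), mul(Z, mul(add(Z, SSSZ), SSSZ))))
  [6] S(add(S(add(SZ, mul(SSZ, SSSZ))), mul(Z, mul(add(Z, SSSZ), SSSZ))))
  [7] S(S(add(add(SZ, mul(SSZ, SSSZ)), mul(Z, mul(add(Z, SSSZ), SSSZ)))))
  [8] S(S(add(S(add(Z, mul(SSZ, SSSZ))), mul(Z, mul(add(Z, SSSZ), SSSZ)))))
  [9] S(S(S(add(add(Z, mul(SSZ, SSSZ)), mul(Z, mul(add(Z, SSSZ), SSSZ))))))
  [10] S(S(S(add(mul(SSZ, SSSZ), mul(Z, mul(add(Z, SSSZ), SSSZ))))))
  [11] S(S(S(add(add(SSSZ, mul(SZ, SSSZ)), mul(Z, mul(add(Z, SSSZ), SSSZ))))))
  [12] S(S(S(add(S(add(SSZ, mul(SZ, SSSZ))), mul(Z, mul(add(Z, SSSZ), SSSZ))))))
  [13] S(S(S(S(add(add(SSZ, mul(SZ, SSSZ)), mul(Z, mul(add(Z, SSSZ), SSSZ)))))))
  [14] S(S(S(S(add(S(add(SZ, mul(SZ, SSSZ))), mul(Z, mul(add(Z, SSSZ), SSSZ)))))))
  [15] S(S(S(S(S(add(add(SZ, mul(SZ, SSSZ)), mul(Z, mul(add(Z, SSSZ), SSSZ))))))))
  [16] S(S(S(S(S(add(S(add(Z, mul(SZ, SSSZ))), mul(Z, mul(add(Z, SSSZ), SSSZ))))))))
  [17] S(S(S(S(S(S(add(add(Z, mul(SZ, SSSZ)), mul(Z, mul(add(Z, SSSZ), SSSZ)))))))))
  [18] S(S(S(S(S(S(add(mul(SZ, SSSZ), mul(Z, mul(add(Z, SSSZ), SSSZ)))))))))
  [19] S(S(S(S(S(S(add(add(SSSZ, mul(Z, SSSZ)), mul(Z, mul(add(Z, SSSZ), SSSZ)))))))))
  [20] S(S(S(S(S(S(add(S(add(SSZ, mul(Z, SSSZ))), mul(Z, mul(add(Z, SSSZ), SSSZ)))))))))
  [21] S(S(S(S(S(S(S(add(add(SSZ, mul(Z, SSSZ)), mul(Z, mul(add(Z, SSSZ), SSSZ))))))))))
  [22] S(S(S(S(S(S(S(add(S(add(SZ, mul(Z, SSSZ))), mul(Z, mul(add(Z, SSSZ), SSSZ))))))))))
  [23] S(S(S(S(S(S(S(S(add(add(SZ, mul(Z, SSSZ)), mul(Z, mul(add(Z, SSSZ), SSSZ)))))))))))
  [24] S(S(S(S(S(S(S(S(add(S(add(Z, mul(Z, SSSZ))), mul(Z, mul(add(Z, SSSZ), SSSZ)))))))))))
  [25] S(S(S(S(S(S(S(S(S(add(add(Z, mul(Z, SSSZ)), mul(Z, mul(add(Z, SSSZ), SSSZ))))))))))))
  [26] S(S(S(S(S(S(S(S(S(add(mul(Z, SSSZ), mul(Z, mul(add(Z, SSSZ), SSSZ))))))))))))
  [27] S(S(S(S(S(S(S(S(S(add(Z, mul(Z, mul(add(Z, SSSZ), SSSZ))))))))))))
  [28] S(S(S(S(S(S(S(S(S(mul(Z, mul(add(Z, SSSZ), SSSZ)))))))))))
  [29] S^9(Z)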